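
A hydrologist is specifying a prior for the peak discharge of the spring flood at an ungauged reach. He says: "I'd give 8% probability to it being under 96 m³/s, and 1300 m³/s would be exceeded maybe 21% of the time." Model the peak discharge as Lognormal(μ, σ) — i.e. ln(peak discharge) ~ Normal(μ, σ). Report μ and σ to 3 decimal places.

μ ≈ 6.220, σ ≈ 1.178

If T ~ Lognormal(μ,σ) then ln T ~ Normal(μ,σ), so the p-quantile of ln T is μ + z_p·σ.
ln(96) = 4.564 and ln(1300) = 7.17; z_{0.08} = -1.405, z_{0.79} = 0.8064.
σ = (7.17 − 4.564)/(0.8064 − (-1.405)) = 1.178.
μ = 4.564 − (-1.405)·1.178 = 6.220.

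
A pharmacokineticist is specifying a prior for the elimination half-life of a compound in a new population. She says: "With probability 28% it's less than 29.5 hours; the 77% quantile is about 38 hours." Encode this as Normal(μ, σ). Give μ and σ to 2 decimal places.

μ = 33.25, σ = 6.43

For Normal(μ,σ), the p-quantile is μ + z_p·σ. Here z_{0.28} = -0.5828, z_{0.77} = 0.7388.
So 29.5 = μ − 0.5828σ and 38 = μ + 0.7388σ.
Subtracting: σ = (38 − 29.5)/(0.7388 − (-0.5828)) = 6.43.
Then μ = 29.5 − (-0.5828)·6.43 = 33.25.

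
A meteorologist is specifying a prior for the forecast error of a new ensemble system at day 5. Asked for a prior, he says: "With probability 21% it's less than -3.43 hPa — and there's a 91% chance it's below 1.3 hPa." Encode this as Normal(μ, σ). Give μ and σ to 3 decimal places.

For Normal(μ,σ), the p-quantile is μ + z_p·σ. Here z_{0.21} = -0.8064, z_{0.91} = 1.341.
So -3.43 = μ − 0.8064σ and 1.3 = μ + 1.341σ.
Subtracting: σ = (1.3 − -3.43)/(1.341 − (-0.8064)) = 2.203.
Then μ = -3.43 − (-0.8064)·2.203 = -1.654.

μ = -1.654, σ = 2.203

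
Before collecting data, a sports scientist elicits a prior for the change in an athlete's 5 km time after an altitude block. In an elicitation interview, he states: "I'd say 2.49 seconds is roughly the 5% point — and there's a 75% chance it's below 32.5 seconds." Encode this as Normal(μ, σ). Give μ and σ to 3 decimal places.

μ = 23.773, σ = 12.939

For Normal(μ,σ), the p-quantile is μ + z_p·σ. Here z_{0.05} = -1.645, z_{0.75} = 0.6745.
So 2.49 = μ − 1.645σ and 32.5 = μ + 0.6745σ.
Subtracting: σ = (32.5 − 2.49)/(0.6745 − (-1.645)) = 12.939.
Then μ = 2.49 − (-1.645)·12.939 = 23.773.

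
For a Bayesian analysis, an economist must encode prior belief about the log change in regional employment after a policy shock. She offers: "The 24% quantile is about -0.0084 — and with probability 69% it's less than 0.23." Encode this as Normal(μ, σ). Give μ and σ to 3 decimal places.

The p-quantile of Normal(μ,σ) is μ + z_p·σ, with z_{0.24} = -0.7063 and z_{0.69} = 0.4959.
Eliminate σ: μ = (z₂·x₁ − z₁·x₂)/(z₂ − z₁) = (0.4959·-0.0084 − (-0.7063)·0.23)/1.202 = 0.132.
Then σ = (x₂ − x₁)/(z₂ − z₁) = (0.23 − -0.0084)/1.202 = 0.198.

μ = 0.132, σ = 0.198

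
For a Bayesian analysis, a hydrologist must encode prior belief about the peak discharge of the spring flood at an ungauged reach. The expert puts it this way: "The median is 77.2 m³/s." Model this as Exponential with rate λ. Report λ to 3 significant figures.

λ ≈ 0.00898

Exponential median = ln 2 / λ, so λ = ln 2 / 77.2 = 0.00898.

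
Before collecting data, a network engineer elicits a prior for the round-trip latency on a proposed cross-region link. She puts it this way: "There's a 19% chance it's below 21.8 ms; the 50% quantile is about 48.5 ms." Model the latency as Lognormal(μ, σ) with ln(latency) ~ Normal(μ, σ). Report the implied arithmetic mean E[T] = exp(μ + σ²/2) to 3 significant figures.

If T ~ Lognormal(μ,σ) then ln T ~ Normal(μ,σ), so the p-quantile of ln T is μ + z_p·σ.
ln(21.8) = 3.082 and ln(48.5) = 3.882; z_{0.19} = -0.8779, z_{0.5} = 0.
σ = (3.882 − 3.082)/(0 − (-0.8779)) = 0.911.
μ = 3.082 − (-0.8779)·0.911 = 3.882.
E[T] = exp(μ + σ²/2) = exp(3.882 + 0.4148) = 73.4 ms.

E[T] ≈ 73.4 ms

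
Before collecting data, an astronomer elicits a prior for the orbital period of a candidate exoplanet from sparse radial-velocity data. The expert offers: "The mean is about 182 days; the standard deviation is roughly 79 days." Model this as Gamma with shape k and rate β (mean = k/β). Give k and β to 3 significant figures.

For Gamma(k, rate β): mean = k/β, variance = k/β², so CV = 1/√k.
CV = SD/mean = 79/182 = 0.4341, hence k = 1/CV² = 5.31.
Then β = k/mean = 5.31/182 = 0.0292.

k ≈ 5.31, β ≈ 0.0292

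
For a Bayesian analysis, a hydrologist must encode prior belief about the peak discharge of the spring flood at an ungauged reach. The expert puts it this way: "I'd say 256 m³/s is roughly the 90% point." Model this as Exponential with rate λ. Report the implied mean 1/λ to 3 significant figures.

P(T < 256.0) = 1 − e^(−λ·256.0) = 0.9, so λ = −ln(1−0.9)/256.0 = −ln(0.1)/256.0 = 0.00899.
Mean = 1/λ = 111 m³/s.

mean ≈ 111 m³/s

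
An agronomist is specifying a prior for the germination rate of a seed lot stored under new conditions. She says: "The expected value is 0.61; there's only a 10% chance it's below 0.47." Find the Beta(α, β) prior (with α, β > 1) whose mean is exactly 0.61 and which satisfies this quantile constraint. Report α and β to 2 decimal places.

α ≈ 12.36, β ≈ 7.90

With mean 0.61 fixed, write α = 0.61s, β = 0.39s where s = α+β.
Need P(θ < 0.47) = 0.1 under Beta(0.61s, 0.39s). Normal approximation: (q−m)/√(m(1−m)/s) ≈ z_{0.1} = -1.28, so s ≈ 0.61·0.39·(-1.28)²/(0.47−0.61)² = 19.9.
At s = 19.9: P(θ<0.47) ≈ 0.102. Adjusting to match 0.1 gives s ≈ 20.26.
So α = 0.61·20.26 ≈ 12.36, β = 0.39·20.26 ≈ 7.90.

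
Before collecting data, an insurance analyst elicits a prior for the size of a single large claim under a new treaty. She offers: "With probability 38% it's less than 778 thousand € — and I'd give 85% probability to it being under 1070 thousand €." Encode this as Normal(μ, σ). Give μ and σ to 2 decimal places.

For Normal(μ,σ), the p-quantile is μ + z_p·σ. Here z_{0.38} = -0.3055, z_{0.85} = 1.036.
So 778 = μ − 0.3055σ and 1070 = μ + 1.036σ.
Subtracting: σ = (1070 − 778)/(1.036 − (-0.3055)) = 217.60.
Then μ = 778 − (-0.3055)·217.60 = 844.47.

μ = 844.47, σ = 217.60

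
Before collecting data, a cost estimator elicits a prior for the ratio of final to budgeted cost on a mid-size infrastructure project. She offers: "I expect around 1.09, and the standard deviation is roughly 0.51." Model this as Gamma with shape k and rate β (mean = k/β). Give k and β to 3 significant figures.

k ≈ 4.57, β ≈ 4.19

For Gamma(k, rate β): mean = k/β, variance = k/β², so CV = 1/√k.
CV = SD/mean = 0.51/1.09 = 0.4679, hence k = 1/CV² = 4.57.
Then β = k/mean = 4.57/1.09 = 4.19.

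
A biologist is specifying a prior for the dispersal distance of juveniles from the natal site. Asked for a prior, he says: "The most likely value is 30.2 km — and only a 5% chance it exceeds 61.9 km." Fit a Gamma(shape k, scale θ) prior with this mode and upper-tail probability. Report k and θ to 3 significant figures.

Gamma(k,θ) with k>1 has mode (k−1)θ, so θ = 30.2/(k−1).
Need P(X < 61.9) = 0.95 with θ tied to k this way. Start at k = 2, θ = 30.2: P(X<61.9) ≈ 0.607.
Too low — raise k to concentrate. Iterating converges to k ≈ 6.37.
Then θ = 30.2/(6.37−1) ≈ 5.62.

k ≈ 6.37, θ ≈ 5.62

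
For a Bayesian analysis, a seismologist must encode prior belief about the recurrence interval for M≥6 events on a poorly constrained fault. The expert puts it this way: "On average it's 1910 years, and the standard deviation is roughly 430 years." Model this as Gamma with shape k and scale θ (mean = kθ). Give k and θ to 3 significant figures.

k ≈ 19.7, θ ≈ 96.8

For Gamma(k, scale θ): mean = kθ, variance = kθ², so CV = 1/√k.
CV = SD/mean = 430/1910 = 0.2251, hence k = 1/CV² = 19.7.
Then θ = mean/k = 1910/19.7 = 96.8.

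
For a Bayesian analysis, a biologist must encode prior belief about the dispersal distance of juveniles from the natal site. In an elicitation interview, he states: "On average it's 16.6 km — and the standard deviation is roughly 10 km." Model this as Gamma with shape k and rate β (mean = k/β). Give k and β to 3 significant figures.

k ≈ 2.76, β ≈ 0.166

For Gamma(k, rate β): mean = k/β, variance = k/β², so CV = 1/√k.
CV = SD/mean = 10/16.6 = 0.6024, hence k = 1/CV² = 2.76.
Then β = k/mean = 2.76/16.6 = 0.166.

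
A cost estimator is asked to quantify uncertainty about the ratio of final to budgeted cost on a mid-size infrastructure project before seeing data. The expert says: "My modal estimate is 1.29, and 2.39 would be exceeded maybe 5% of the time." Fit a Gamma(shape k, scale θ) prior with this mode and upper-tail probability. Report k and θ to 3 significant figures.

k ≈ 8.32, θ ≈ 0.176

Gamma(k,θ) with k>1 has mode (k−1)θ, so θ = 1.29/(k−1).
Need P(X < 2.39) = 0.95 with θ tied to k this way. Start at k = 2, θ = 1.29: P(X<2.39) ≈ 0.553.
Too low — raise k to concentrate. Iterating converges to k ≈ 8.32.
Then θ = 1.29/(8.32−1) ≈ 0.176.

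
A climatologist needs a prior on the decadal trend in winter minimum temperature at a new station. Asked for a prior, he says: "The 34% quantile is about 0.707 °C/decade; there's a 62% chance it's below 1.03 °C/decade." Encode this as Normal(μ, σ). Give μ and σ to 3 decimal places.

For Normal(μ,σ), the p-quantile is μ + z_p·σ. Here z_{0.34} = -0.4125, z_{0.62} = 0.3055.
So 0.707 = μ − 0.4125σ and 1.03 = μ + 0.3055σ.
Subtracting: σ = (1.03 − 0.707)/(0.3055 − (-0.4125)) = 0.450.
Then μ = 0.707 − (-0.4125)·0.450 = 0.893.

μ = 0.893, σ = 0.450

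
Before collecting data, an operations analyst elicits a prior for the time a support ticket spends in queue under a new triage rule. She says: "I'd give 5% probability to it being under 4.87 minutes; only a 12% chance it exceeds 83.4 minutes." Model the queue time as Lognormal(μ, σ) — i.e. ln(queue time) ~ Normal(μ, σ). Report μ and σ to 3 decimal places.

If T ~ Lognormal(μ,σ) then ln T ~ Normal(μ,σ), so the p-quantile of ln T is μ + z_p·σ.
ln(4.87) = 1.583 and ln(83.4) = 4.424; z_{0.05} = -1.645, z_{0.88} = 1.175.
σ = (4.424 − 1.583)/(1.175 − (-1.645)) = 1.007.
μ = 1.583 − (-1.645)·1.007 = 3.240.

μ ≈ 3.240, σ ≈ 1.007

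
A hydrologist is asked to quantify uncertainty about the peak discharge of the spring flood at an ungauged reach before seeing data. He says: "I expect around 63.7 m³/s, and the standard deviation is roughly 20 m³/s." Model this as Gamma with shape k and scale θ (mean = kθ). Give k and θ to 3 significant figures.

k ≈ 10.1, θ ≈ 6.28

For Gamma(k, scale θ): mean = kθ, variance = kθ², so CV = 1/√k.
CV = SD/mean = 20/63.7 = 0.314, hence k = 1/CV² = 10.1.
Then θ = mean/k = 63.7/10.1 = 6.28.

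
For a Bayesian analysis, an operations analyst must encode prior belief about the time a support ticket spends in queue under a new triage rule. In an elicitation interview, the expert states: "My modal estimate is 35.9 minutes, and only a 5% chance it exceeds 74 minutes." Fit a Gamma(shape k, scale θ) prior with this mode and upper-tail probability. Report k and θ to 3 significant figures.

Gamma(k,θ) with k>1 has mode (k−1)θ, so θ = 35.9/(k−1).
Need P(X < 74) = 0.95 with θ tied to k this way. Start at k = 2, θ = 35.9: P(X<74) ≈ 0.610.
Too low — raise k to concentrate. Iterating converges to k ≈ 6.29.
Then θ = 35.9/(6.29−1) ≈ 6.79.

k ≈ 6.29, θ ≈ 6.79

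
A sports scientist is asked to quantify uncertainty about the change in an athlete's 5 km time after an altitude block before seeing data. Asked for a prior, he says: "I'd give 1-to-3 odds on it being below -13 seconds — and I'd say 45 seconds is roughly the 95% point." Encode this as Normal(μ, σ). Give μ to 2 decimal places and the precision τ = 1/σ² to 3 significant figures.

μ = 3.87, τ = 0.0016

For Normal(μ,σ), the p-quantile is μ + z_p·σ. Here z_{0.25} = -0.6745, z_{0.95} = 1.645.
So -13 = μ − 0.6745σ and 45 = μ + 1.645σ.
Subtracting: σ = (45 − -13)/(1.645 − (-0.6745)) = 25.01.
Then μ = -13 − (-0.6745)·25.01 = 3.87.
Precision τ = 1/σ² = 1/25.01² = 0.0016.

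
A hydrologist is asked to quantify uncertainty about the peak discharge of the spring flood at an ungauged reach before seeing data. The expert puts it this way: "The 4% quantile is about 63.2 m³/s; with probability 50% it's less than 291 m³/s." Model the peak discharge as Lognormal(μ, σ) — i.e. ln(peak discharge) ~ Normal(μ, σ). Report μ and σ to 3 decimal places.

If T ~ Lognormal(μ,σ) then ln T ~ Normal(μ,σ), so the p-quantile of ln T is μ + z_p·σ.
ln(63.2) = 4.146 and ln(291) = 5.673; z_{0.04} = -1.751, z_{0.5} = 0.
σ = (5.673 − 4.146)/(0 − (-1.751)) = 0.872.
μ = 4.146 − (-1.751)·0.872 = 5.673.

μ ≈ 5.673, σ ≈ 0.872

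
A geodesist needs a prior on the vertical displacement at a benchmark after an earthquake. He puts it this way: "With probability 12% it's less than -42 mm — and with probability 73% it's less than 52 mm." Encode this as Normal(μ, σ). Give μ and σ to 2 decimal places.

For Normal(μ,σ), the p-quantile is μ + z_p·σ. Here z_{0.12} = -1.175, z_{0.73} = 0.6128.
So -42 = μ − 1.175σ and 52 = μ + 0.6128σ.
Subtracting: σ = (52 − -42)/(0.6128 − (-1.175)) = 52.58.
Then μ = -42 − (-1.175)·52.58 = 19.78.

μ = 19.78, σ = 52.58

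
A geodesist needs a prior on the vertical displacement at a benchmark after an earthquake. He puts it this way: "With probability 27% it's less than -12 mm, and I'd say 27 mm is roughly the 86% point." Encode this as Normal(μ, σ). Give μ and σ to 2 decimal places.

μ = 2.12, σ = 23.03

The p-quantile of Normal(μ,σ) is μ + z_p·σ, with z_{0.27} = -0.6128 and z_{0.86} = 1.08.
Eliminate σ: μ = (z₂·x₁ − z₁·x₂)/(z₂ − z₁) = (1.08·-12 − (-0.6128)·27)/1.693 = 2.12.
Then σ = (x₂ − x₁)/(z₂ − z₁) = (27 − -12)/1.693 = 23.03.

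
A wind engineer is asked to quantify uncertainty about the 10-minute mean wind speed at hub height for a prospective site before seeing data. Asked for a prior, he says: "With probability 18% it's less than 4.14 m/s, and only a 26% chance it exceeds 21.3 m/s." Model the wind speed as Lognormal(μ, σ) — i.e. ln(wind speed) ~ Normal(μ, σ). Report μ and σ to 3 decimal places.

μ ≈ 2.383, σ ≈ 1.051

If T ~ Lognormal(μ,σ) then ln T ~ Normal(μ,σ), so the p-quantile of ln T is μ + z_p·σ.
ln(4.14) = 1.421 and ln(21.3) = 3.059; z_{0.18} = -0.9154, z_{0.74} = 0.6433.
σ = (3.059 − 1.421)/(0.6433 − (-0.9154)) = 1.051.
μ = 1.421 − (-0.9154)·1.051 = 2.383.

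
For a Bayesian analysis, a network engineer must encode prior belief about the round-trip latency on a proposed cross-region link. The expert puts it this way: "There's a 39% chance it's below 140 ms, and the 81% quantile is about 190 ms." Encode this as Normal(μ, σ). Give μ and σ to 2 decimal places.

μ = 152.07, σ = 43.21

The p-quantile of Normal(μ,σ) is μ + z_p·σ, with z_{0.39} = -0.2793 and z_{0.81} = 0.8779.
Eliminate σ: μ = (z₂·x₁ − z₁·x₂)/(z₂ − z₁) = (0.8779·140 − (-0.2793)·190)/1.157 = 152.07.
Then σ = (x₂ − x₁)/(z₂ − z₁) = (190 − 140)/1.157 = 43.21.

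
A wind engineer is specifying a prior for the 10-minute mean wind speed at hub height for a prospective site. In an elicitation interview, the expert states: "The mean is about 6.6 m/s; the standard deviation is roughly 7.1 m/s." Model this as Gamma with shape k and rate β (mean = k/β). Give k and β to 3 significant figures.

k ≈ 0.864, β ≈ 0.131

For Gamma(k, rate β): mean = k/β, variance = k/β², so CV = 1/√k.
CV = SD/mean = 7.1/6.6 = 1.076, hence k = 1/CV² = 0.864.
Then β = k/mean = 0.864/6.6 = 0.131.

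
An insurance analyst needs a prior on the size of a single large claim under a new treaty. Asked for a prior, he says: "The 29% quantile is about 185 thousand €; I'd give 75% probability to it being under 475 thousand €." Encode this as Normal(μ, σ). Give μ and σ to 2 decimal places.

The p-quantile of Normal(μ,σ) is μ + z_p·σ, with z_{0.29} = -0.5534 and z_{0.75} = 0.6745.
Eliminate σ: μ = (z₂·x₁ − z₁·x₂)/(z₂ − z₁) = (0.6745·185 − (-0.5534)·475)/1.228 = 315.70.
Then σ = (x₂ − x₁)/(z₂ − z₁) = (475 − 185)/1.228 = 236.18.

μ = 315.70, σ = 236.18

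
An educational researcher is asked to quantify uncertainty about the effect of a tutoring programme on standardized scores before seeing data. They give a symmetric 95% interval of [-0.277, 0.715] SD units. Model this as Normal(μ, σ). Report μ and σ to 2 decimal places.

A symmetric 95% interval runs μ ± z·σ with z = 1.96.
Half-width = 0.496, so σ = 0.496/1.96 = 0.25.
μ is the interval midpoint, 0.22.

μ = 0.22, σ = 0.25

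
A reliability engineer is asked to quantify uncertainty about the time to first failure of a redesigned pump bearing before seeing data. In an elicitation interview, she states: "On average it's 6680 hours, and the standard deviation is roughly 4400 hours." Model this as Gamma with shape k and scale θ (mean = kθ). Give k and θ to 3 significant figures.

For Gamma(k, scale θ): mean = kθ, variance = kθ², so CV = 1/√k.
CV = SD/mean = 4400/6680 = 0.6587, hence k = 1/CV² = 2.3.
Then θ = mean/k = 6680/2.3 = 2900.

k ≈ 2.3, θ ≈ 2900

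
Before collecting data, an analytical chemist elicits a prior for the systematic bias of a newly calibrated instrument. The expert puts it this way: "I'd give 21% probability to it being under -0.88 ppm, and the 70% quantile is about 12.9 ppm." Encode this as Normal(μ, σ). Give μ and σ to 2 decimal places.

For Normal(μ,σ), the p-quantile is μ + z_p·σ. Here z_{0.21} = -0.8064, z_{0.7} = 0.5244.
So -0.88 = μ − 0.8064σ and 12.9 = μ + 0.5244σ.
Subtracting: σ = (12.9 − -0.88)/(0.5244 − (-0.8064)) = 10.35.
Then μ = -0.88 − (-0.8064)·10.35 = 7.47.

μ = 7.47, σ = 10.35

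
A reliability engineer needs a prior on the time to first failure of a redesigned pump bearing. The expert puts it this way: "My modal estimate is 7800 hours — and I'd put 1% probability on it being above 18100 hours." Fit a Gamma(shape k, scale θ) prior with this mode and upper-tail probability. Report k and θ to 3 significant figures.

Gamma(k,θ) with k>1 has mode (k−1)θ, so θ = 7800/(k−1).
Need P(X < 18100) = 0.99 with θ tied to k this way. Start at k = 2, θ = 7800: P(X<18100) ≈ 0.674.
Too low — raise k to concentrate. Iterating converges to k ≈ 7.73.
Then θ = 7800/(7.73−1) ≈ 1160.

k ≈ 7.73, θ ≈ 1160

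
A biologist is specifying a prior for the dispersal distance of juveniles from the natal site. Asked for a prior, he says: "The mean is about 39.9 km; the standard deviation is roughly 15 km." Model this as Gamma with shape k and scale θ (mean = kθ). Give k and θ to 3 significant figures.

k ≈ 7.08, θ ≈ 5.64

For Gamma(k, scale θ): mean = kθ, variance = kθ², so CV = 1/√k.
CV = SD/mean = 15/39.9 = 0.3759, hence k = 1/CV² = 7.08.
Then θ = mean/k = 39.9/7.08 = 5.64.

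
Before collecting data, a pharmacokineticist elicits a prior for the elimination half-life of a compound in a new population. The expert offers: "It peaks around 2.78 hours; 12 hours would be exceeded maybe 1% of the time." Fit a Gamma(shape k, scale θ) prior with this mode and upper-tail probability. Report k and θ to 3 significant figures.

k ≈ 2.91, θ ≈ 1.45

Gamma(k,θ) with k>1 has mode (k−1)θ, so θ = 2.78/(k−1).
Need P(X < 12) = 0.99 with θ tied to k this way. Start at k = 2, θ = 2.78: P(X<12) ≈ 0.929.
Too low — raise k to concentrate. Iterating converges to k ≈ 2.91.
Then θ = 2.78/(2.91−1) ≈ 1.45.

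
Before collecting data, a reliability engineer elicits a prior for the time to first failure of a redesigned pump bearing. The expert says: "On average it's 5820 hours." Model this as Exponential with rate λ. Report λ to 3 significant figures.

Exponential mean = 1/λ, so λ = 1/5820.0 = 0.000172.

λ ≈ 0.000172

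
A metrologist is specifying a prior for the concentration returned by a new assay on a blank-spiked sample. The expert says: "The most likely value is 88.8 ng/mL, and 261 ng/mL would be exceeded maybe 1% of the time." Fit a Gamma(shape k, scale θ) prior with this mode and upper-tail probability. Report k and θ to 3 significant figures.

k ≈ 4.89, θ ≈ 22.8

Gamma(k,θ) with k>1 has mode (k−1)θ, so θ = 88.8/(k−1).
Need P(X < 261) = 0.99 with θ tied to k this way. Start at k = 2, θ = 88.8: P(X<261) ≈ 0.792.
Too low — raise k to concentrate. Iterating converges to k ≈ 4.89.
Then θ = 88.8/(4.89−1) ≈ 22.8.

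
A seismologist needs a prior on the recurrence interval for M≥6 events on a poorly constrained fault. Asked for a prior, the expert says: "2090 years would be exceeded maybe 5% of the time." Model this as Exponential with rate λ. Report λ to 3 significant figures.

λ ≈ 0.00143

P(T > 2090.0) = e^(−λ·2090.0) = 0.05, so λ = −ln(0.05)/2090.0 = 0.00143.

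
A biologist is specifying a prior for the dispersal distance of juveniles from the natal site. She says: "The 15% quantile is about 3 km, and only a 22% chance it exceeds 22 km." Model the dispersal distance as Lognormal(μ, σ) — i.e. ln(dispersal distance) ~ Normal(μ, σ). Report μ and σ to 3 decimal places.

If T ~ Lognormal(μ,σ) then ln T ~ Normal(μ,σ), so the p-quantile of ln T is μ + z_p·σ.
ln(3) = 1.099 and ln(22) = 3.091; z_{0.15} = -1.036, z_{0.78} = 0.7722.
σ = (3.091 − 1.099)/(0.7722 − (-1.036)) = 1.102.
μ = 1.099 − (-1.036)·1.102 = 2.240.

μ ≈ 2.240, σ ≈ 1.102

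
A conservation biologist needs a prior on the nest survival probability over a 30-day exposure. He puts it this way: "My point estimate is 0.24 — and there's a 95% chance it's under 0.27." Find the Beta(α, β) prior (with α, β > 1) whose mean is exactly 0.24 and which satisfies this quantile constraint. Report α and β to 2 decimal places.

α ≈ 136.01, β ≈ 430.70

With mean 0.24 fixed, write α = 0.24s, β = 0.76s where s = α+β.
Need P(θ < 0.27) = 0.95 under Beta(0.24s, 0.76s). Normal approximation: (q−m)/√(m(1−m)/s) ≈ z_{0.95} = 1.64, so s ≈ 0.24·0.76·(1.64)²/(0.27−0.24)² = 548.3.
At s = 548.3: P(θ<0.27) ≈ 0.947. Adjusting to match 0.95 gives s ≈ 566.71.
So α = 0.24·566.71 ≈ 136.01, β = 0.76·566.71 ≈ 430.70.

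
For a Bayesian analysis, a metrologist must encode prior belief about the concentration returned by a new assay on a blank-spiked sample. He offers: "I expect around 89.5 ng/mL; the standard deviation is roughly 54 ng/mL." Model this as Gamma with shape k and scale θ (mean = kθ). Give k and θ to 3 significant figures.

k ≈ 2.75, θ ≈ 32.6

For Gamma(k, scale θ): mean = kθ, variance = kθ², so CV = 1/√k.
CV = SD/mean = 54/89.5 = 0.6034, hence k = 1/CV² = 2.75.
Then θ = mean/k = 89.5/2.75 = 32.6.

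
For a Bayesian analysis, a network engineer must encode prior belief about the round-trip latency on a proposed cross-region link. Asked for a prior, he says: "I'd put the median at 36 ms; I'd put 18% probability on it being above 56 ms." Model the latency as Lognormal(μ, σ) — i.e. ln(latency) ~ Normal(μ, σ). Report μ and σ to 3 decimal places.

If T ~ Lognormal(μ,σ) then ln T ~ Normal(μ,σ), so the p-quantile of ln T is μ + z_p·σ.
ln(36) = 3.584 and ln(56) = 4.025; z_{0.5} = 0, z_{0.82} = 0.9154.
σ = (4.025 − 3.584)/(0.9154 − (0)) = 0.483.
μ = 3.584 − (0)·0.483 = 3.584.

μ ≈ 3.584, σ ≈ 0.483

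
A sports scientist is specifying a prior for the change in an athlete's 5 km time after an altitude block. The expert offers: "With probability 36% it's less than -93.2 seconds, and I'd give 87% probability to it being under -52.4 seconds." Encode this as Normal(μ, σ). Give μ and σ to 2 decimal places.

The p-quantile of Normal(μ,σ) is μ + z_p·σ, with z_{0.36} = -0.3585 and z_{0.87} = 1.126.
Eliminate σ: μ = (z₂·x₁ − z₁·x₂)/(z₂ − z₁) = (1.126·-93.2 − (-0.3585)·-52.4)/1.485 = -83.35.
Then σ = (x₂ − x₁)/(z₂ − z₁) = (-52.4 − -93.2)/1.485 = 27.48.

μ = -83.35, σ = 27.48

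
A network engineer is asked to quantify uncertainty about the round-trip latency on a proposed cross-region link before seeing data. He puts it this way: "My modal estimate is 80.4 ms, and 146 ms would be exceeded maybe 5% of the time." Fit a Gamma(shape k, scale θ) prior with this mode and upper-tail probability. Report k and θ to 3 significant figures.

k ≈ 8.83, θ ≈ 10.3

Gamma(k,θ) with k>1 has mode (k−1)θ, so θ = 80.4/(k−1).
Need P(X < 146) = 0.95 with θ tied to k this way. Start at k = 2, θ = 80.4: P(X<146) ≈ 0.542.
Too low — raise k to concentrate. Iterating converges to k ≈ 8.83.
Then θ = 80.4/(8.83−1) ≈ 10.3.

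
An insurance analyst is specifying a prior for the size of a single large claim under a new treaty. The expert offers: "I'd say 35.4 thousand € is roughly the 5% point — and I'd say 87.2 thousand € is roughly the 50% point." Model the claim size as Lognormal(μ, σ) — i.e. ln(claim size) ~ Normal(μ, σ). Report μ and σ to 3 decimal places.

If T ~ Lognormal(μ,σ) then ln T ~ Normal(μ,σ), so the p-quantile of ln T is μ + z_p·σ.
ln(35.4) = 3.567 and ln(87.2) = 4.468; z_{0.05} = -1.645, z_{0.5} = 0.
σ = (4.468 − 3.567)/(0 − (-1.645)) = 0.548.
μ = 3.567 − (-1.645)·0.548 = 4.468.

μ ≈ 4.468, σ ≈ 0.548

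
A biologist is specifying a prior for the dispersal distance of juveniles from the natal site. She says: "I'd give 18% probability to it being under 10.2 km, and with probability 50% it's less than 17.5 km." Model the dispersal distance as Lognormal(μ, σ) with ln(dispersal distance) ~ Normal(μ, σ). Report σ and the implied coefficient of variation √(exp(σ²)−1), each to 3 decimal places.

If T ~ Lognormal(μ,σ) then ln T ~ Normal(μ,σ), so the p-quantile of ln T is μ + z_p·σ.
ln(10.2) = 2.322 and ln(17.5) = 2.862; z_{0.18} = -0.9154, z_{0.5} = 0.
σ = (2.862 − 2.322)/(0 − (-0.9154)) = 0.590.
μ = 2.322 − (-0.9154)·0.590 = 2.862.
CV = √(exp(σ²)−1) = √(exp(0.3478)−1) = 0.645.

σ ≈ 0.590, CV ≈ 0.645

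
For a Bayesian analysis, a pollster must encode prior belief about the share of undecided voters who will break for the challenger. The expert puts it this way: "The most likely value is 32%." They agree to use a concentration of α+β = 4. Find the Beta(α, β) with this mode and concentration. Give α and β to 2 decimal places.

α = 1.64, β = 2.36

For α,β > 1 the Beta mode is (α−1)/(α+β−2). With α+β = 4, the mode is (α−1)/2.
Set (α−1)/2 = 0.32 → α = 1 + 0.32·2 = 1.64.
β = 4 − α = 2.36.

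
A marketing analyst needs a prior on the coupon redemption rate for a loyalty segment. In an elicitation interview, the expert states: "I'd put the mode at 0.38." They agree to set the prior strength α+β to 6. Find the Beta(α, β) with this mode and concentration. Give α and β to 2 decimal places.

α = 2.52, β = 3.48

For α,β > 1 the Beta mode is (α−1)/(α+β−2). With α+β = 6, the mode is (α−1)/4.
Set (α−1)/4 = 0.38 → α = 1 + 0.38·4 = 2.52.
β = 6 − α = 3.48.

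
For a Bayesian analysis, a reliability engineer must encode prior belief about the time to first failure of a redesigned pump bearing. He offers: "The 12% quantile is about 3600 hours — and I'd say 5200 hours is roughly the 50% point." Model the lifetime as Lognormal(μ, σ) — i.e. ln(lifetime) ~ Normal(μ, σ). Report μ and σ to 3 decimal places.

μ ≈ 8.556, σ ≈ 0.313

If T ~ Lognormal(μ,σ) then ln T ~ Normal(μ,σ), so the p-quantile of ln T is μ + z_p·σ.
ln(3600) = 8.189 and ln(5200) = 8.556; z_{0.12} = -1.175, z_{0.5} = 0.
σ = (8.556 − 8.189)/(0 − (-1.175)) = 0.313.
μ = 8.189 − (-1.175)·0.313 = 8.556.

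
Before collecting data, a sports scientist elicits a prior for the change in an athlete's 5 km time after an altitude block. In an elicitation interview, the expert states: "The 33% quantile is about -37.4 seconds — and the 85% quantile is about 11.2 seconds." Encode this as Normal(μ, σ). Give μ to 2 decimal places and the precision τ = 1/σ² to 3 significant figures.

For Normal(μ,σ), the p-quantile is μ + z_p·σ. Here z_{0.33} = -0.4399, z_{0.85} = 1.036.
So -37.4 = μ − 0.4399σ and 11.2 = μ + 1.036σ.
Subtracting: σ = (11.2 − -37.4)/(1.036 − (-0.4399)) = 32.92.
Then μ = -37.4 − (-0.4399)·32.92 = -22.92.
Precision τ = 1/σ² = 1/32.92² = 0.000923.

μ = -22.92, τ = 0.000923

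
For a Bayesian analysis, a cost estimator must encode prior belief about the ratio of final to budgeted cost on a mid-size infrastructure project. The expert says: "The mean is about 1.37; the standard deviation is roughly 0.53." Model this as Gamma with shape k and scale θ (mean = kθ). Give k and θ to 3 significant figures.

For Gamma(k, scale θ): mean = kθ, variance = kθ², so CV = 1/√k.
CV = SD/mean = 0.53/1.37 = 0.3869, hence k = 1/CV² = 6.68.
Then θ = mean/k = 1.37/6.68 = 0.205.

k ≈ 6.68, θ ≈ 0.205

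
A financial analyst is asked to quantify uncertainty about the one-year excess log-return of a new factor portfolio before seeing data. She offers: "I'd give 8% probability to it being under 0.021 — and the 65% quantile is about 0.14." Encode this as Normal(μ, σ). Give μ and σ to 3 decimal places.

μ = 0.114, σ = 0.066

For Normal(μ,σ), the p-quantile is μ + z_p·σ. Here z_{0.08} = -1.405, z_{0.65} = 0.3853.
So 0.021 = μ − 1.405σ and 0.14 = μ + 0.3853σ.
Subtracting: σ = (0.14 − 0.021)/(0.3853 − (-1.405)) = 0.066.
Then μ = 0.021 − (-1.405)·0.066 = 0.114.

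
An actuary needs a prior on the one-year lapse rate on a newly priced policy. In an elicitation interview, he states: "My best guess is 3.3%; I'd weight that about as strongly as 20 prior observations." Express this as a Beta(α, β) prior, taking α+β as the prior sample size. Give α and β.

α = 0.66, β = 19.34

Under the effective-sample-size interpretation, Beta(α, β) has prior mean α/(α+β) and prior sample size α+β.
So α+β = 20 and α/(α+β) = 0.033, giving α = 0.033·20 = 0.66 and β = 20 − 0.66 = 19.34.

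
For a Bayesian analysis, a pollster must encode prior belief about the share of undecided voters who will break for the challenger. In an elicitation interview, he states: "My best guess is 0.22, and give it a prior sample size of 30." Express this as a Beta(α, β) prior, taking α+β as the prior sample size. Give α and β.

α = 6.6, β = 23.4

Under the effective-sample-size interpretation, Beta(α, β) has prior mean α/(α+β) and prior sample size α+β.
So α+β = 30 and α/(α+β) = 0.22, giving α = 0.22·30 = 6.6 and β = 30 − 6.6 = 23.4.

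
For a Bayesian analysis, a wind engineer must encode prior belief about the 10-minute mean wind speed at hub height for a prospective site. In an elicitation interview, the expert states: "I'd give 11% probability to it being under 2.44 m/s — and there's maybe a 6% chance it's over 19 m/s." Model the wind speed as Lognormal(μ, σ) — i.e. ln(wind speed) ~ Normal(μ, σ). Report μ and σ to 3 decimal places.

μ ≈ 1.797, σ ≈ 0.738

If T ~ Lognormal(μ,σ) then ln T ~ Normal(μ,σ), so the p-quantile of ln T is μ + z_p·σ.
ln(2.44) = 0.892 and ln(19) = 2.944; z_{0.11} = -1.227, z_{0.94} = 1.555.
σ = (2.944 − 0.892)/(1.555 − (-1.227)) = 0.738.
μ = 0.892 − (-1.227)·0.738 = 1.797.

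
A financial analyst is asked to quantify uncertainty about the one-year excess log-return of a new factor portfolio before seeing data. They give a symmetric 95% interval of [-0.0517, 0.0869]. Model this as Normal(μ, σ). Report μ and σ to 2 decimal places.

A symmetric 95% interval runs μ ± z·σ with z = 1.96.
Half-width = 0.0693, so σ = 0.0693/1.96 = 0.04.
μ is the interval midpoint, 0.02.

μ = 0.02, σ = 0.04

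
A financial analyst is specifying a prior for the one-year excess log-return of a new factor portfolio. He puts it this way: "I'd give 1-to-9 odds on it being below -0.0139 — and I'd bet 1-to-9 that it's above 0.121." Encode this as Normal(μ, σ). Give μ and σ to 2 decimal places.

μ = 0.05, σ = 0.05

For Normal(μ,σ), the p-quantile is μ + z_p·σ. Here z_{0.1} = -1.282, z_{0.9} = 1.282.
So -0.0139 = μ − 1.282σ and 0.121 = μ + 1.282σ.
Subtracting: σ = (0.121 − -0.0139)/(1.282 − (-1.282)) = 0.05.
Then μ = -0.0139 − (-1.282)·0.05 = 0.05.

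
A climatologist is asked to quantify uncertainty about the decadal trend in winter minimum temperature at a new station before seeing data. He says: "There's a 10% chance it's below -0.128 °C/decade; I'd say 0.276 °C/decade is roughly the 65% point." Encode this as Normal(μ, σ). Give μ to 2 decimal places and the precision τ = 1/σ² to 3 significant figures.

μ = 0.18, τ = 17

For Normal(μ,σ), the p-quantile is μ + z_p·σ. Here z_{0.1} = -1.282, z_{0.65} = 0.3853.
So -0.128 = μ − 1.282σ and 0.276 = μ + 0.3853σ.
Subtracting: σ = (0.276 − -0.128)/(0.3853 − (-1.282)) = 0.24.
Then μ = -0.128 − (-1.282)·0.24 = 0.18.
Precision τ = 1/σ² = 1/0.2424² = 17.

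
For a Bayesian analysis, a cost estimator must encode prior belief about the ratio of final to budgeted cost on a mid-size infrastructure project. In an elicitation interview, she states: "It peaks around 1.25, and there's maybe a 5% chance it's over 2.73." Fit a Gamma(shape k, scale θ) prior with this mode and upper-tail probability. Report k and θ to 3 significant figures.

Gamma(k,θ) with k>1 has mode (k−1)θ, so θ = 1.25/(k−1).
Need P(X < 2.73) = 0.95 with θ tied to k this way. Start at k = 2, θ = 1.25: P(X<2.73) ≈ 0.642.
Too low — raise k to concentrate. Iterating converges to k ≈ 5.51.
Then θ = 1.25/(5.51−1) ≈ 0.277.

k ≈ 5.51, θ ≈ 0.277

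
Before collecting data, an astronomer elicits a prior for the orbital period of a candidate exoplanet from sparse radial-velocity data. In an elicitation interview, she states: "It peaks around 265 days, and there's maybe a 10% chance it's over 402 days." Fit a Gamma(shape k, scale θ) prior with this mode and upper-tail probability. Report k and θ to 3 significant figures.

k ≈ 11.7, θ ≈ 24.7

Gamma(k,θ) with k>1 has mode (k−1)θ, so θ = 265/(k−1).
Need P(X < 402) = 0.9 with θ tied to k this way. Start at k = 2, θ = 265: P(X<402) ≈ 0.448.
Too low — raise k to concentrate. Iterating converges to k ≈ 11.7.
Then θ = 265/(11.7−1) ≈ 24.7.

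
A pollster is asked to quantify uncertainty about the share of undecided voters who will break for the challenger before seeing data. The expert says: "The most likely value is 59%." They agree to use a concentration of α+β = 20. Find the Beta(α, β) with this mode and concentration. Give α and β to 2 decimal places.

For α,β > 1 the Beta mode is (α−1)/(α+β−2). With α+β = 20, the mode is (α−1)/18.
Set (α−1)/18 = 0.59 → α = 1 + 0.59·18 = 11.62.
β = 20 − α = 8.38.

α = 11.62, β = 8.38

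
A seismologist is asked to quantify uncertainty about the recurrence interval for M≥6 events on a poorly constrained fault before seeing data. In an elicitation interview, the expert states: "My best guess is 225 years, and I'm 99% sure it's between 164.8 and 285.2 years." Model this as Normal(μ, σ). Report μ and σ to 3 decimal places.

μ = 225.000, σ = 23.371

A symmetric 99% interval runs μ ± z·σ with z = 2.576.
Half-width = 60.2, so σ = 60.2/2.576 = 23.371.
μ is the stated best guess, 225.000.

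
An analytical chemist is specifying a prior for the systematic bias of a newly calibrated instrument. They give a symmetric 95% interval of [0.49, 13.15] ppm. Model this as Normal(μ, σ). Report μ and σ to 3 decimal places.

A symmetric 95% interval runs μ ± z·σ with z = 1.96.
Half-width = 6.33, so σ = 6.33/1.96 = 3.230.
μ is the interval midpoint, 6.820.

μ = 6.820, σ = 3.230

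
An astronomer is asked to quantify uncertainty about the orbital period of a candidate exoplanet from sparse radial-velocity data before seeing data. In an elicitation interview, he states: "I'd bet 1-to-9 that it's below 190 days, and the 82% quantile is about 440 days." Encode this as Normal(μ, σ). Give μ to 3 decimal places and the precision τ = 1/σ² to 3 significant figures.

μ = 335.835, τ = 7.72e-05

The p-quantile of Normal(μ,σ) is μ + z_p·σ, with z_{0.1} = -1.282 and z_{0.82} = 0.9154.
Eliminate σ: μ = (z₂·x₁ − z₁·x₂)/(z₂ − z₁) = (0.9154·190 − (-1.282)·440)/2.197 = 335.835.
Then σ = (x₂ − x₁)/(z₂ − z₁) = (440 − 190)/2.197 = 113.796.
Precision τ = 1/σ² = 1/113.8² = 7.72e-05.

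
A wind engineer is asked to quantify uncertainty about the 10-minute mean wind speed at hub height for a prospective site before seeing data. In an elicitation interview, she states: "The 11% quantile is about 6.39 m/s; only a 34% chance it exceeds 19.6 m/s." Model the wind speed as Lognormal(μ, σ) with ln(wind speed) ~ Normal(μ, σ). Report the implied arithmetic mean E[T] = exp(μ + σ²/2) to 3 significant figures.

E[T] ≈ 18.7 m/s

If T ~ Lognormal(μ,σ) then ln T ~ Normal(μ,σ), so the p-quantile of ln T is μ + z_p·σ.
ln(6.39) = 1.855 and ln(19.6) = 2.976; z_{0.11} = -1.227, z_{0.66} = 0.4125.
σ = (2.976 − 1.855)/(0.4125 − (-1.227)) = 0.684.
μ = 1.855 − (-1.227)·0.684 = 2.693.
E[T] = exp(μ + σ²/2) = exp(2.693 + 0.2338) = 18.7 m/s.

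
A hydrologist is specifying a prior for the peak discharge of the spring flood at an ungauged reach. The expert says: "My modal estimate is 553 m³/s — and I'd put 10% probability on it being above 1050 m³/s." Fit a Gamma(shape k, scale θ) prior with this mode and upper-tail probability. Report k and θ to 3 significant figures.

Gamma(k,θ) with k>1 has mode (k−1)θ, so θ = 553/(k−1).
Need P(X < 1050) = 0.9 with θ tied to k this way. Start at k = 2, θ = 553: P(X<1050) ≈ 0.566.
Too low — raise k to concentrate. Iterating converges to k ≈ 5.65.
Then θ = 553/(5.65−1) ≈ 119.

k ≈ 5.65, θ ≈ 119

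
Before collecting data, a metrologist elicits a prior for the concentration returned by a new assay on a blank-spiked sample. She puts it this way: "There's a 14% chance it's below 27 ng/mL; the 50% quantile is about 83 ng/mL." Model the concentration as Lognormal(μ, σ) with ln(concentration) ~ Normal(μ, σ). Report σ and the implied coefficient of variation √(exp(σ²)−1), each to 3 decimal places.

If T ~ Lognormal(μ,σ) then ln T ~ Normal(μ,σ), so the p-quantile of ln T is μ + z_p·σ.
ln(27) = 3.296 and ln(83) = 4.419; z_{0.14} = -1.08, z_{0.5} = 0.
σ = (4.419 − 3.296)/(0 − (-1.08)) = 1.040.
μ = 3.296 − (-1.08)·1.040 = 4.419.
CV = √(exp(σ²)−1) = √(exp(1.0806)−1) = 1.395.

σ ≈ 1.040, CV ≈ 1.395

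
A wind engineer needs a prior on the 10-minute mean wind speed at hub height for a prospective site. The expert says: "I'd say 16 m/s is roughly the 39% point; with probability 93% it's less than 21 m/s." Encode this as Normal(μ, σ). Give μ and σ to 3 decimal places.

The p-quantile of Normal(μ,σ) is μ + z_p·σ, with z_{0.39} = -0.2793 and z_{0.93} = 1.476.
Eliminate σ: μ = (z₂·x₁ − z₁·x₂)/(z₂ − z₁) = (1.476·16 − (-0.2793)·21)/1.755 = 16.796.
Then σ = (x₂ − x₁)/(z₂ − z₁) = (21 − 16)/1.755 = 2.849.

μ = 16.796, σ = 2.849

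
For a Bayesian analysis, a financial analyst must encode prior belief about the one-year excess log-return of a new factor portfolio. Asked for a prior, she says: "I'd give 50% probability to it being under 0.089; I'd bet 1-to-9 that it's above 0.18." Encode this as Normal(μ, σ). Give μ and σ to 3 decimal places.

For Normal(μ,σ), the p-quantile is μ + z_p·σ. Here z_{0.5} = 0, z_{0.9} = 1.282.
So 0.089 = μ + 0σ and 0.18 = μ + 1.282σ.
Subtracting: σ = (0.18 − 0.089)/(1.282 − (0)) = 0.071.
Then μ = 0.089 − (0)·0.071 = 0.089.

μ = 0.089, σ = 0.071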